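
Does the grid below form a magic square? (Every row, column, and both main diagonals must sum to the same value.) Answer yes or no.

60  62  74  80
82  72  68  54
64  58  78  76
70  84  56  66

Row 1: 60 + 62 + 74 + 80 = 276.
Row 2: 82 + 72 + 68 + 54 = 276.
Row 3: 64 + 58 + 78 + 76 = 276.
Row 4: 70 + 84 + 56 + 66 = 276.
Column 1: 60 + 82 + 64 + 70 = 276.
Column 2: 62 + 72 + 58 + 84 = 276.
Column 3: 74 + 68 + 78 + 56 = 276.
Column 4: 80 + 54 + 76 + 66 = 276.
Main diagonal: 60 + 72 + 78 + 66 = 276.
Anti-diagonal: 80 + 68 + 58 + 70 = 276.
All lines sum to 276.

Yes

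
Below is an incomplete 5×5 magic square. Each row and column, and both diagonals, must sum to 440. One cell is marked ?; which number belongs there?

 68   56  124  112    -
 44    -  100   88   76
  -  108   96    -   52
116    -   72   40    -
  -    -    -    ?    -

136

Row 1 needs 440; the known cells sum to 360, so (1,5) = 80.
Row 2 must total 440; the given cells sum to 308, so (2,2) = 132.
Column 3: 124 + 100 + 96 + 72 + ? = 440, so (5,3) = 48.
The remaining cell in main diagonal is (5,5) = 440 − 336 = 104.
Column 5 must total 440; the given cells sum to 312, so (4,5) = 128.
Row 4: 116 + 72 + 40 + 128 + ? = 440, so (4,2) = 84.
Using column 2: 56 + 132 + 108 + 84 + ? → (5,2) = 440 − 380 = 60.
From anti-diagonal, 440 − (80 + 88 + 96 + 84) gives (5,1) = 92.
Using row 5: 92 + 60 + 48 + 104 + ? → (5,4) = 440 − 304 = 136.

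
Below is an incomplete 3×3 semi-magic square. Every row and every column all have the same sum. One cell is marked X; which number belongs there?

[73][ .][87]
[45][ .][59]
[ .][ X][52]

66

Column 3 is complete and sums to 198; that is the magic constant.
From row 1, 198 − (73 + 87) gives (1,2) = 38.
From row 2, 198 − (45 + 59) gives (2,2) = 94.
From column 1, 198 − (73 + 45) gives (3,1) = 80.
The remaining cell in column 2 is (3,2) = 198 − 132 = 66.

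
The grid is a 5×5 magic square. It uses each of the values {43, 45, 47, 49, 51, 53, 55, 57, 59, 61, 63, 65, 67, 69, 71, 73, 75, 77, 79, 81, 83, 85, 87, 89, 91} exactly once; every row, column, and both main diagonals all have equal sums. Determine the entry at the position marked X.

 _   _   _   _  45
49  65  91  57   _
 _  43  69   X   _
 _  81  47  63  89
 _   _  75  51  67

85

The 25 entries sum to 1675, so each line sums to 1675/5 = 335.
Row 2 must total 335; the given cells sum to 262, so (2,5) = 73.
Row 4 must total 335; the given cells sum to 280, so (4,1) = 55.
Column 3 must total 335; the given cells sum to 282, so (1,3) = 53.
The remaining cell in column 5 is (3,5) = 335 − 274 = 61.
Using main diagonal: 65 + 69 + 63 + 67 + ? → (1,1) = 335 − 264 = 71.
Anti-diagonal needs 335; the known cells sum to 252, so (5,1) = 83.
Row 5 must total 335; the given cells sum to 276, so (5,2) = 59.
From column 1, 335 − (71 + 49 + 55 + 83) gives (3,1) = 77.
From column 2, 335 − (65 + 43 + 81 + 59) gives (1,2) = 87.
Row 1 needs 335; the known cells sum to 256, so (1,4) = 79.
Row 3 must total 335; the given cells sum to 250, so (3,4) = 85.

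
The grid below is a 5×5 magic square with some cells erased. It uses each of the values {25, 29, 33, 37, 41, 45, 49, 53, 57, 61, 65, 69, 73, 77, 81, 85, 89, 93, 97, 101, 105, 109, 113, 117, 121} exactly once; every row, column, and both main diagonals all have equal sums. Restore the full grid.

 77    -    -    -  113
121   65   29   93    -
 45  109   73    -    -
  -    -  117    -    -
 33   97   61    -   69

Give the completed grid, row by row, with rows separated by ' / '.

The 25 entries sum to 1825, so each line sums to 1825/5 = 365.
Row 2 needs 365; the known cells sum to 308, so (2,5) = 57.
Using row 5: 33 + 97 + 61 + 69 + ? → (5,4) = 365 − 260 = 105.
From column 1, 365 − (77 + 121 + 45 + 33) gives (4,1) = 89.
Column 3 needs 365; the known cells sum to 280, so (1,3) = 85.
Main diagonal: 77 + 65 + 73 + 69 + ? = 365, so (4,4) = 81.
Using anti-diagonal: 113 + 93 + 73 + 33 + ? → (4,2) = 365 − 312 = 53.
From row 4, 365 − (89 + 53 + 117 + 81) gives (4,5) = 25.
Column 2: 65 + 109 + 53 + 97 + ? = 365, so (1,2) = 41.
Using column 5: 113 + 57 + 25 + 69 + ? → (3,5) = 365 − 264 = 101.
From row 1, 365 − (77 + 41 + 85 + 113) gives (1,4) = 49.
The remaining cell in row 3 is (3,4) = 365 − 328 = 37.

77 41 85 49 113 / 121 65 29 93 57 / 45 109 73 37 101 / 89 53 117 81 25 / 33 97 61 105 69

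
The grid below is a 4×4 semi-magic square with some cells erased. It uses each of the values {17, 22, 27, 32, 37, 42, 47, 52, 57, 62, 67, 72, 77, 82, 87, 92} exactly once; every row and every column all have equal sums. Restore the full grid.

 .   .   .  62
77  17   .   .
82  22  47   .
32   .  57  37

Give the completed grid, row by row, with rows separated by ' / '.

The 16 entries sum to 872, so each line sums to 872/4 = 218.
Using row 3: 82 + 22 + 47 + ? → (3,4) = 218 − 151 = 67.
The remaining cell in row 4 is (4,2) = 218 − 126 = 92.
The remaining cell in column 1 is (1,1) = 218 − 191 = 27.
Column 2 must total 218; the given cells sum to 131, so (1,2) = 87.
Using column 4: 62 + 67 + 37 + ? → (2,4) = 218 − 166 = 52.
From row 1, 218 − (27 + 87 + 62) gives (1,3) = 42.
The remaining cell in row 2 is (2,3) = 218 − 146 = 72.

27 87 42 62 / 77 17 72 52 / 82 22 47 67 / 32 92 57 37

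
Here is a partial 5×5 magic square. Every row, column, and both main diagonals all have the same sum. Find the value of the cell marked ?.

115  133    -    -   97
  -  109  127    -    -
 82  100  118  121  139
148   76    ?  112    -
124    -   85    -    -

Row 3 is complete and sums to 560; that is the magic constant.
Column 1 needs 560; the known cells sum to 469, so (2,1) = 91.
Column 2: 133 + 109 + 100 + 76 + ? = 560, so (5,2) = 142.
Using main diagonal: 115 + 109 + 118 + 112 + ? → (5,5) = 560 − 454 = 106.
Anti-diagonal must total 560; the given cells sum to 415, so (2,4) = 145.
Row 2 must total 560; the given cells sum to 472, so (2,5) = 88.
Using row 5: 124 + 142 + 85 + 106 + ? → (5,4) = 560 − 457 = 103.
Column 4 must total 560; the given cells sum to 481, so (1,4) = 79.
From column 5, 560 − (97 + 88 + 139 + 106) gives (4,5) = 130.
Row 1: 115 + 133 + 79 + 97 + ? = 560, so (1,3) = 136.
Row 4 must total 560; the given cells sum to 466, so (4,3) = 94.

94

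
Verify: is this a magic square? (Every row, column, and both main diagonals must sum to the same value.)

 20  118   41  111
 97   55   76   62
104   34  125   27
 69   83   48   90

Row 1: 20 + 118 + 41 + 111 = 290.
Row 2: 97 + 55 + 76 + 62 = 290.
Row 3: 104 + 34 + 125 + 27 = 290.
Row 4: 69 + 83 + 48 + 90 = 290.
Column 1: 20 + 97 + 104 + 69 = 290.
Column 2: 118 + 55 + 34 + 83 = 290.
Column 3: 41 + 76 + 125 + 48 = 290.
Column 4: 111 + 62 + 27 + 90 = 290.
Main diagonal: 20 + 55 + 125 + 90 = 290.
Anti-diagonal: 111 + 76 + 34 + 69 = 290.
All lines sum to 290.

Yes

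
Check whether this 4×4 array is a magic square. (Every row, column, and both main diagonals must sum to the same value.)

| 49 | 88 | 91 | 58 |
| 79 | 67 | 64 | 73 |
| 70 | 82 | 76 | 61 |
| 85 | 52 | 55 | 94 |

No — row 3 sums to 289 but column 4 sums to 286.

Row 1: 49 + 88 + 91 + 58 = 286.
Row 2: 79 + 67 + 64 + 73 = 283.
Row 3: 70 + 82 + 76 + 61 = 289.
Row 4: 85 + 52 + 55 + 94 = 286.
Column 1: 49 + 79 + 70 + 85 = 283.
Column 2: 88 + 67 + 82 + 52 = 289.
Column 3: 91 + 64 + 76 + 55 = 286.
Column 4: 58 + 73 + 61 + 94 = 286.
Main diagonal: 49 + 67 + 76 + 94 = 286.
Anti-diagonal: 58 + 64 + 82 + 85 = 289.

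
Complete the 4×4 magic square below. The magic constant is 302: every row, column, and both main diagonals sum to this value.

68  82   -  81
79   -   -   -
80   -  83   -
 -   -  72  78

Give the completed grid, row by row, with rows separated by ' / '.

68 82 71 81 / 79 73 76 74 / 80 70 83 69 / 75 77 72 78

From row 1, 302 − (68 + 82 + 81) gives (1,3) = 71.
Column 1 needs 302; the known cells sum to 227, so (4,1) = 75.
Column 3: 71 + 83 + 72 + ? = 302, so (2,3) = 76.
Main diagonal needs 302; the known cells sum to 229, so (2,2) = 73.
Anti-diagonal needs 302; the known cells sum to 232, so (3,2) = 70.
Using row 2: 79 + 73 + 76 + ? → (2,4) = 302 − 228 = 74.
Using row 3: 80 + 70 + 83 + ? → (3,4) = 302 − 233 = 69.
The remaining cell in row 4 is (4,2) = 302 − 225 = 77.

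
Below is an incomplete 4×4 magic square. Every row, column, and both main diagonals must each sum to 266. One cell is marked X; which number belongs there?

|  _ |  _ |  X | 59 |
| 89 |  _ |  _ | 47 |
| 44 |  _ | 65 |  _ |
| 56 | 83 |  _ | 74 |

The remaining cell in row 4 is (4,3) = 266 − 213 = 53.
The remaining cell in column 1 is (1,1) = 266 − 189 = 77.
Using column 4: 59 + 47 + 74 + ? → (3,4) = 266 − 180 = 86.
The remaining cell in main diagonal is (2,2) = 266 − 216 = 50.
Row 2 needs 266; the known cells sum to 186, so (2,3) = 80.
Row 3 needs 266; the known cells sum to 195, so (3,2) = 71.
From column 2, 266 − (50 + 71 + 83) gives (1,2) = 62.
Using column 3: 80 + 65 + 53 + ? → (1,3) = 266 − 198 = 68.

68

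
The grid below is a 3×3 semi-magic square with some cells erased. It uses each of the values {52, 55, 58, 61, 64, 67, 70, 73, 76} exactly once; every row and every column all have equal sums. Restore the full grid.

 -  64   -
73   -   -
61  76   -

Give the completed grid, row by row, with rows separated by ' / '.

58 64 70 / 73 52 67 / 61 76 55

The 9 entries sum to 576, so each line sums to 576/3 = 192.
Row 3: 61 + 76 + ? = 192, so (3,3) = 55.
The remaining cell in column 1 is (1,1) = 192 − 134 = 58.
Column 2 must total 192; the given cells sum to 140, so (2,2) = 52.
From row 1, 192 − (58 + 64) gives (1,3) = 70.
From row 2, 192 − (73 + 52) gives (2,3) = 67.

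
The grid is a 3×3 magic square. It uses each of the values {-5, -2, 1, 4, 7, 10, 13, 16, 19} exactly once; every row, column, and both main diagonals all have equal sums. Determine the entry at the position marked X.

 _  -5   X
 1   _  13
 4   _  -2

The 9 entries sum to 63, so each line sums to 63/3 = 21.
Row 2 must total 21; the given cells sum to 14, so (2,2) = 7.
The remaining cell in row 3 is (3,2) = 21 − 2 = 19.
From column 1, 21 − (1 + 4) gives (1,1) = 16.
Using column 3: 13 + (-2) + ? → (1,3) = 21 − 11 = 10.

10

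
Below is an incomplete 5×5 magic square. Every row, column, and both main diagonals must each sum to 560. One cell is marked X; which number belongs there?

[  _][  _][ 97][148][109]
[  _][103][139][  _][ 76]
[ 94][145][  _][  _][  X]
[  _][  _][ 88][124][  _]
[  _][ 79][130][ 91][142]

133

Row 5: 79 + 130 + 91 + 142 + ? = 560, so (5,1) = 118.
Column 3 needs 560; the known cells sum to 454, so (3,3) = 106.
From main diagonal, 560 − (103 + 106 + 124 + 142) gives (1,1) = 85.
Using row 1: 85 + 97 + 148 + 109 + ? → (1,2) = 560 − 439 = 121.
Column 2 needs 560; the known cells sum to 448, so (4,2) = 112.
Anti-diagonal needs 560; the known cells sum to 445, so (2,4) = 115.
From row 2, 560 − (103 + 139 + 115 + 76) gives (2,1) = 127.
Column 1 must total 560; the given cells sum to 424, so (4,1) = 136.
From column 4, 560 − (148 + 115 + 124 + 91) gives (3,4) = 82.
From row 3, 560 − (94 + 145 + 106 + 82) gives (3,5) = 133.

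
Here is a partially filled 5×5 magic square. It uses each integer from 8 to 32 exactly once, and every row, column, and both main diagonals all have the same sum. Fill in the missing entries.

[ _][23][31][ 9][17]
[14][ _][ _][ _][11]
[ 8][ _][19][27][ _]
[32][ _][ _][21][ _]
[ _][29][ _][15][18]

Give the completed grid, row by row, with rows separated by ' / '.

20 23 31 9 17 / 14 22 25 28 11 / 8 16 19 27 30 / 32 10 13 21 24 / 26 29 12 15 18

The entries are 8 through 32, which sum to 500, so each line sums to 500/5 = 100.
Using row 1: 23 + 31 + 9 + 17 + ? → (1,1) = 100 − 80 = 20.
Using column 1: 20 + 14 + 8 + 32 + ? → (5,1) = 100 − 74 = 26.
Using column 4: 9 + 27 + 21 + 15 + ? → (2,4) = 100 − 72 = 28.
The remaining cell in main diagonal is (2,2) = 100 − 78 = 22.
The remaining cell in anti-diagonal is (4,2) = 100 − 90 = 10.
Row 2: 14 + 22 + 28 + 11 + ? = 100, so (2,3) = 25.
The remaining cell in row 5 is (5,3) = 100 − 88 = 12.
Column 2 must total 100; the given cells sum to 84, so (3,2) = 16.
Column 3 needs 100; the known cells sum to 87, so (4,3) = 13.
The remaining cell in row 3 is (3,5) = 100 − 70 = 30.
From row 4, 100 − (32 + 10 + 13 + 21) gives (4,5) = 24.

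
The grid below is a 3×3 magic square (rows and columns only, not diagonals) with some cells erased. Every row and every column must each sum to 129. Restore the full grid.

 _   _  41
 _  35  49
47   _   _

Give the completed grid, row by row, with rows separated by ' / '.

Using row 2: 35 + 49 + ? → (2,1) = 129 − 84 = 45.
Column 1 must total 129; the given cells sum to 92, so (1,1) = 37.
The remaining cell in column 3 is (3,3) = 129 − 90 = 39.
From row 1, 129 − (37 + 41) gives (1,2) = 51.
Row 3: 47 + 39 + ? = 129, so (3,2) = 43.

37 51 41 / 45 35 49 / 47 43 39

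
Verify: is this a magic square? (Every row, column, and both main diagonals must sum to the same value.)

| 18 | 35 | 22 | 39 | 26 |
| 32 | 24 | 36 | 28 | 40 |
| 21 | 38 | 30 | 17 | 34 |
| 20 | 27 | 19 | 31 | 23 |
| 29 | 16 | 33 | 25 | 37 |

Row 1: 18 + 35 + 22 + 39 + 26 = 140.
Row 2: 32 + 24 + 36 + 28 + 40 = 160.
Row 3: 21 + 38 + 30 + 17 + 34 = 140.
Row 4: 20 + 27 + 19 + 31 + 23 = 120.
Row 5: 29 + 16 + 33 + 25 + 37 = 140.
Column 1: 18 + 32 + 21 + 20 + 29 = 120.
Column 2: 35 + 24 + 38 + 27 + 16 = 140.
Column 3: 22 + 36 + 30 + 19 + 33 = 140.
Column 4: 39 + 28 + 17 + 31 + 25 = 140.
Column 5: 26 + 40 + 34 + 23 + 37 = 160.
Main diagonal: 18 + 24 + 30 + 31 + 37 = 140.
Anti-diagonal: 26 + 28 + 30 + 27 + 29 = 140.

No — anti-diagonal sums to 140 but column 5 sums to 160.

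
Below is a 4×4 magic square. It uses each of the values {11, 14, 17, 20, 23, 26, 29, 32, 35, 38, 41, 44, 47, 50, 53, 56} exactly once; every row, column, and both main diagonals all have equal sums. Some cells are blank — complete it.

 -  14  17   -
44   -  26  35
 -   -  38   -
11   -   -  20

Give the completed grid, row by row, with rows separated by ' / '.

The 16 entries sum to 536, so each line sums to 536/4 = 134.
Using row 2: 44 + 26 + 35 + ? → (2,2) = 134 − 105 = 29.
Column 3 must total 134; the given cells sum to 81, so (4,3) = 53.
Main diagonal must total 134; the given cells sum to 87, so (1,1) = 47.
The remaining cell in row 1 is (1,4) = 134 − 78 = 56.
The remaining cell in row 4 is (4,2) = 134 − 84 = 50.
Using column 1: 47 + 44 + 11 + ? → (3,1) = 134 − 102 = 32.
Using column 2: 14 + 29 + 50 + ? → (3,2) = 134 − 93 = 41.
Column 4 must total 134; the given cells sum to 111, so (3,4) = 23.

47 14 17 56 / 44 29 26 35 / 32 41 38 23 / 11 50 53 20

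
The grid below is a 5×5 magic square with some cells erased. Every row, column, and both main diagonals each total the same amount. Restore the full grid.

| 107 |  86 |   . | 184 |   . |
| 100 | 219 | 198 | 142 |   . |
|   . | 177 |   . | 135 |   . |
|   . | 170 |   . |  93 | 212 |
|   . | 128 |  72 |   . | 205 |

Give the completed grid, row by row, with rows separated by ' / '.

107 86 240 184 163 / 100 219 198 142 121 / 233 177 156 135 79 / 191 170 114 93 212 / 149 128 72 226 205

Column 2 is already complete: 86 + 219 + 177 + 170 + 128 = 780, so that is the magic constant.
From row 2, 780 − (100 + 219 + 198 + 142) gives (2,5) = 121.
Column 4 needs 780; the known cells sum to 554, so (5,4) = 226.
Main diagonal needs 780; the known cells sum to 624, so (3,3) = 156.
Row 5 needs 780; the known cells sum to 631, so (5,1) = 149.
The remaining cell in anti-diagonal is (1,5) = 780 − 617 = 163.
Using row 1: 107 + 86 + 184 + 163 + ? → (1,3) = 780 − 540 = 240.
From column 3, 780 − (240 + 198 + 156 + 72) gives (4,3) = 114.
Column 5 must total 780; the given cells sum to 701, so (3,5) = 79.
From row 3, 780 − (177 + 156 + 135 + 79) gives (3,1) = 233.
Row 4: 170 + 114 + 93 + 212 + ? = 780, so (4,1) = 191.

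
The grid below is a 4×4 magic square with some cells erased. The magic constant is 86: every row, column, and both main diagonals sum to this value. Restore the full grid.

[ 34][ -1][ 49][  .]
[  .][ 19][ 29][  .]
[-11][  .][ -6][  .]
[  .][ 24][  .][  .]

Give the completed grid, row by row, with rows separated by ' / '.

34 -1 49 4 / 54 19 29 -16 / -11 44 -6 59 / 9 24 14 39

Using row 1: 34 + (-1) + 49 + ? → (1,4) = 86 − 82 = 4.
From column 2, 86 − (-1 + 19 + 24) gives (3,2) = 44.
Column 3 needs 86; the known cells sum to 72, so (4,3) = 14.
From main diagonal, 86 − (34 + 19 + (-6)) gives (4,4) = 39.
Using anti-diagonal: 4 + 29 + 44 + ? → (4,1) = 86 − 77 = 9.
From row 3, 86 − (-11 + 44 + (-6)) gives (3,4) = 59.
The remaining cell in column 1 is (2,1) = 86 − 32 = 54.
The remaining cell in column 4 is (2,4) = 86 − 102 = -16.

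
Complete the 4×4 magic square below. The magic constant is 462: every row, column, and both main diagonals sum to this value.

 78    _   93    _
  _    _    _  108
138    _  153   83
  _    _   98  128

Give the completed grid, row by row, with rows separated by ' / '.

78 148 93 143 / 133 103 118 108 / 138 88 153 83 / 113 123 98 128

From row 3, 462 − (138 + 153 + 83) gives (3,2) = 88.
The remaining cell in column 3 is (2,3) = 462 − 344 = 118.
Using column 4: 108 + 83 + 128 + ? → (1,4) = 462 − 319 = 143.
Main diagonal: 78 + 153 + 128 + ? = 462, so (2,2) = 103.
Anti-diagonal must total 462; the given cells sum to 349, so (4,1) = 113.
Row 1: 78 + 93 + 143 + ? = 462, so (1,2) = 148.
Row 2 needs 462; the known cells sum to 329, so (2,1) = 133.
Row 4 needs 462; the known cells sum to 339, so (4,2) = 123.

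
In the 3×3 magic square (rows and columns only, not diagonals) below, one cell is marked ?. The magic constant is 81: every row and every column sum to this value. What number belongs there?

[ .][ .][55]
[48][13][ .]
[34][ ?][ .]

Row 2 needs 81; the known cells sum to 61, so (2,3) = 20.
Using column 1: 48 + 34 + ? → (1,1) = 81 − 82 = -1.
The remaining cell in column 3 is (3,3) = 81 − 75 = 6.
The remaining cell in row 1 is (1,2) = 81 − 54 = 27.
The remaining cell in row 3 is (3,2) = 81 − 40 = 41.

41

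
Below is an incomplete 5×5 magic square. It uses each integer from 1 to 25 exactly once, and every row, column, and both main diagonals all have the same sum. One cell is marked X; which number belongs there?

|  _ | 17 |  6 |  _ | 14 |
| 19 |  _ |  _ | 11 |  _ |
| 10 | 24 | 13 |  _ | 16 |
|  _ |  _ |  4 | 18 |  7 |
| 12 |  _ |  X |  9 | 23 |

20

The entries are 1 through 25, which sum to 325, so each line sums to 325/5 = 65.
Row 3 must total 65; the given cells sum to 63, so (3,4) = 2.
The remaining cell in column 4 is (1,4) = 65 − 40 = 25.
Column 5 must total 65; the given cells sum to 60, so (2,5) = 5.
Using anti-diagonal: 14 + 11 + 13 + 12 + ? → (4,2) = 65 − 50 = 15.
Using row 1: 17 + 6 + 25 + 14 + ? → (1,1) = 65 − 62 = 3.
Row 4: 15 + 4 + 18 + 7 + ? = 65, so (4,1) = 21.
The remaining cell in main diagonal is (2,2) = 65 − 57 = 8.
Using row 2: 19 + 8 + 11 + 5 + ? → (2,3) = 65 − 43 = 22.
Using column 2: 17 + 8 + 24 + 15 + ? → (5,2) = 65 − 64 = 1.
Column 3 needs 65; the known cells sum to 45, so (5,3) = 20.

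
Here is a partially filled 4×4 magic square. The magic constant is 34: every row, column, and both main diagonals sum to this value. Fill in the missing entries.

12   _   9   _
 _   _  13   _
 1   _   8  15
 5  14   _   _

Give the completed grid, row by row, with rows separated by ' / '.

12 7 9 6 / 16 3 13 2 / 1 10 8 15 / 5 14 4 11

Using row 3: 1 + 8 + 15 + ? → (3,2) = 34 − 24 = 10.
Column 1 must total 34; the given cells sum to 18, so (2,1) = 16.
Column 3 needs 34; the known cells sum to 30, so (4,3) = 4.
The remaining cell in anti-diagonal is (1,4) = 34 − 28 = 6.
The remaining cell in row 1 is (1,2) = 34 − 27 = 7.
The remaining cell in row 4 is (4,4) = 34 − 23 = 11.
Column 2 must total 34; the given cells sum to 31, so (2,2) = 3.
Column 4: 6 + 15 + 11 + ? = 34, so (2,4) = 2.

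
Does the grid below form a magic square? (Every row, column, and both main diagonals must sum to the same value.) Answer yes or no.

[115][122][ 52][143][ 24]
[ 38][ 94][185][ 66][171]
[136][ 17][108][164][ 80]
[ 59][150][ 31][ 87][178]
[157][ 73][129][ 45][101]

Row 1: 115 + 122 + 52 + 143 + 24 = 456.
Row 2: 38 + 94 + 185 + 66 + 171 = 554.
Row 3: 136 + 17 + 108 + 164 + 80 = 505.
Row 4: 59 + 150 + 31 + 87 + 178 = 505.
Row 5: 157 + 73 + 129 + 45 + 101 = 505.
Column 1: 115 + 38 + 136 + 59 + 157 = 505.
Column 2: 122 + 94 + 17 + 150 + 73 = 456.
Column 3: 52 + 185 + 108 + 31 + 129 = 505.
Column 4: 143 + 66 + 164 + 87 + 45 = 505.
Column 5: 24 + 171 + 80 + 178 + 101 = 554.
Main diagonal: 115 + 94 + 108 + 87 + 101 = 505.
Anti-diagonal: 24 + 66 + 108 + 150 + 157 = 505.

No — column 2 sums to 456 but row 3 sums to 505.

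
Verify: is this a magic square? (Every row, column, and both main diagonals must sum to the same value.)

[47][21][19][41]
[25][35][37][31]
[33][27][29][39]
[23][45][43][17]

Row 1: 47 + 21 + 19 + 41 = 128.
Row 2: 25 + 35 + 37 + 31 = 128.
Row 3: 33 + 27 + 29 + 39 = 128.
Row 4: 23 + 45 + 43 + 17 = 128.
Column 1: 47 + 25 + 33 + 23 = 128.
Column 2: 21 + 35 + 27 + 45 = 128.
Column 3: 19 + 37 + 29 + 43 = 128.
Column 4: 41 + 31 + 39 + 17 = 128.
Main diagonal: 47 + 35 + 29 + 17 = 128.
Anti-diagonal: 41 + 37 + 27 + 23 = 128.
All lines sum to 128.

Yes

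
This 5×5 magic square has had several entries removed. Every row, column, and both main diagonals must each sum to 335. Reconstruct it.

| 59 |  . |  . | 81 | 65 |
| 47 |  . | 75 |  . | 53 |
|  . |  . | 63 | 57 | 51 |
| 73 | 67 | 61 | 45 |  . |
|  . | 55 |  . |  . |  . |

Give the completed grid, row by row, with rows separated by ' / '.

Row 4 must total 335; the given cells sum to 246, so (4,5) = 89.
Using column 5: 65 + 53 + 51 + 89 + ? → (5,5) = 335 − 258 = 77.
Main diagonal needs 335; the known cells sum to 244, so (2,2) = 91.
The remaining cell in row 2 is (2,4) = 335 − 266 = 69.
Column 4 must total 335; the given cells sum to 252, so (5,4) = 83.
Anti-diagonal needs 335; the known cells sum to 264, so (5,1) = 71.
Using row 5: 71 + 55 + 83 + 77 + ? → (5,3) = 335 − 286 = 49.
Column 1: 59 + 47 + 73 + 71 + ? = 335, so (3,1) = 85.
From column 3, 335 − (75 + 63 + 61 + 49) gives (1,3) = 87.
From row 1, 335 − (59 + 87 + 81 + 65) gives (1,2) = 43.
Row 3 must total 335; the given cells sum to 256, so (3,2) = 79.

59 43 87 81 65 / 47 91 75 69 53 / 85 79 63 57 51 / 73 67 61 45 89 / 71 55 49 83 77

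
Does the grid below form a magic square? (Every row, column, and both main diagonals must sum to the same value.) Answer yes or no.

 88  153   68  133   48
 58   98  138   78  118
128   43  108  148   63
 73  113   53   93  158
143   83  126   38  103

Row 1: 88 + 153 + 68 + 133 + 48 = 490.
Row 2: 58 + 98 + 138 + 78 + 118 = 490.
Row 3: 128 + 43 + 108 + 148 + 63 = 490.
Row 4: 73 + 113 + 53 + 93 + 158 = 490.
Row 5: 143 + 83 + 126 + 38 + 103 = 493.
Column 1: 88 + 58 + 128 + 73 + 143 = 490.
Column 2: 153 + 98 + 43 + 113 + 83 = 490.
Column 3: 68 + 138 + 108 + 53 + 126 = 493.
Column 4: 133 + 78 + 148 + 93 + 38 = 490.
Column 5: 48 + 118 + 63 + 158 + 103 = 490.
Main diagonal: 88 + 98 + 108 + 93 + 103 = 490.
Anti-diagonal: 48 + 78 + 108 + 113 + 143 = 490.

No — column 3 sums to 493 but main diagonal sums to 490.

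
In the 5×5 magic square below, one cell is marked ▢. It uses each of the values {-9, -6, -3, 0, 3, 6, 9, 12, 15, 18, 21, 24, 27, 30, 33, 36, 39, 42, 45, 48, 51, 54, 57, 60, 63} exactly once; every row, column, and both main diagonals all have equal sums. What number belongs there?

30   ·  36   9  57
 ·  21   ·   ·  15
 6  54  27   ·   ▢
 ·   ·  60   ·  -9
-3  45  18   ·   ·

48

The 25 entries sum to 675, so each line sums to 675/5 = 135.
Row 1: 30 + 36 + 9 + 57 + ? = 135, so (1,2) = 3.
Column 2 must total 135; the given cells sum to 123, so (4,2) = 12.
Using column 3: 36 + 27 + 60 + 18 + ? → (2,3) = 135 − 141 = -6.
Anti-diagonal: 57 + 27 + 12 + (-3) + ? = 135, so (2,4) = 42.
Using row 2: 21 + (-6) + 42 + 15 + ? → (2,1) = 135 − 72 = 63.
Column 1 must total 135; the given cells sum to 96, so (4,1) = 39.
Using row 4: 39 + 12 + 60 + (-9) + ? → (4,4) = 135 − 102 = 33.
Main diagonal must total 135; the given cells sum to 111, so (5,5) = 24.
Row 5 needs 135; the known cells sum to 84, so (5,4) = 51.
From column 4, 135 − (9 + 42 + 33 + 51) gives (3,4) = 0.
Column 5 needs 135; the known cells sum to 87, so (3,5) = 48.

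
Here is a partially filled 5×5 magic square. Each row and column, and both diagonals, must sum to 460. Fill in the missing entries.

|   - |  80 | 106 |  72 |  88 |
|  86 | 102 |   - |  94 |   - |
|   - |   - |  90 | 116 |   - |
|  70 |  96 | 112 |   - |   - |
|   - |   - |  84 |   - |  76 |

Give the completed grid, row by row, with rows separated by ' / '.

114 80 106 72 88 / 86 102 68 94 110 / 98 74 90 116 82 / 70 96 112 78 104 / 92 108 84 100 76

Using row 1: 80 + 106 + 72 + 88 + ? → (1,1) = 460 − 346 = 114.
Column 3 needs 460; the known cells sum to 392, so (2,3) = 68.
The remaining cell in main diagonal is (4,4) = 460 − 382 = 78.
Using anti-diagonal: 88 + 94 + 90 + 96 + ? → (5,1) = 460 − 368 = 92.
From row 2, 460 − (86 + 102 + 68 + 94) gives (2,5) = 110.
Using row 4: 70 + 96 + 112 + 78 + ? → (4,5) = 460 − 356 = 104.
Column 1 needs 460; the known cells sum to 362, so (3,1) = 98.
The remaining cell in column 4 is (5,4) = 460 − 360 = 100.
The remaining cell in column 5 is (3,5) = 460 − 378 = 82.
Using row 3: 98 + 90 + 116 + 82 + ? → (3,2) = 460 − 386 = 74.
Row 5 needs 460; the known cells sum to 352, so (5,2) = 108.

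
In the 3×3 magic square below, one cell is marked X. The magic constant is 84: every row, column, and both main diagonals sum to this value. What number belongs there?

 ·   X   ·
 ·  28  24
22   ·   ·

20

Using row 2: 28 + 24 + ? → (2,1) = 84 − 52 = 32.
Column 1 must total 84; the given cells sum to 54, so (1,1) = 30.
Main diagonal: 30 + 28 + ? = 84, so (3,3) = 26.
Anti-diagonal: 28 + 22 + ? = 84, so (1,3) = 34.
Row 1 needs 84; the known cells sum to 64, so (1,2) = 20.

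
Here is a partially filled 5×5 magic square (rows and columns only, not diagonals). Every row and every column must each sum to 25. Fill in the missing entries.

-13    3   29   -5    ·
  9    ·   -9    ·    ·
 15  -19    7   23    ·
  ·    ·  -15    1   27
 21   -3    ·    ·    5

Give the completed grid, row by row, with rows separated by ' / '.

The remaining cell in row 1 is (1,5) = 25 − 14 = 11.
The remaining cell in row 3 is (3,5) = 25 − 26 = -1.
Using column 1: -13 + 9 + 15 + 21 + ? → (4,1) = 25 − 32 = -7.
Using column 3: 29 + (-9) + 7 + (-15) + ? → (5,3) = 25 − 12 = 13.
From column 5, 25 − (11 + (-1) + 27 + 5) gives (2,5) = -17.
Row 4: -7 + (-15) + 1 + 27 + ? = 25, so (4,2) = 19.
Row 5 needs 25; the known cells sum to 36, so (5,4) = -11.
Column 2 must total 25; the given cells sum to 0, so (2,2) = 25.
Column 4 needs 25; the known cells sum to 8, so (2,4) = 17.

-13 3 29 -5 11 / 9 25 -9 17 -17 / 15 -19 7 23 -1 / -7 19 -15 1 27 / 21 -3 13 -11 5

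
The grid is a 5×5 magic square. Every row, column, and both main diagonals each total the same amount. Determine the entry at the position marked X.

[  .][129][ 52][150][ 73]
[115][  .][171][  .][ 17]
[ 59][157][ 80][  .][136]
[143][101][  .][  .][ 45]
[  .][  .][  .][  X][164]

66

Column 5 is complete and sums to 435; that is the magic constant.
Using row 1: 129 + 52 + 150 + 73 + ? → (1,1) = 435 − 404 = 31.
Row 3 must total 435; the given cells sum to 432, so (3,4) = 3.
Using column 1: 31 + 115 + 59 + 143 + ? → (5,1) = 435 − 348 = 87.
Anti-diagonal needs 435; the known cells sum to 341, so (2,4) = 94.
Row 2: 115 + 171 + 94 + 17 + ? = 435, so (2,2) = 38.
Column 2 must total 435; the given cells sum to 425, so (5,2) = 10.
Main diagonal needs 435; the known cells sum to 313, so (4,4) = 122.
Row 4: 143 + 101 + 122 + 45 + ? = 435, so (4,3) = 24.
The remaining cell in column 3 is (5,3) = 435 − 327 = 108.
From column 4, 435 − (150 + 94 + 3 + 122) gives (5,4) = 66.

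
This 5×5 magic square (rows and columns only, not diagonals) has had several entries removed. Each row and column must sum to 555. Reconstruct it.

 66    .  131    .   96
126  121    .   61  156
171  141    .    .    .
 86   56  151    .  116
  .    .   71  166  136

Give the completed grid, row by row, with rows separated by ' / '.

66 161 131 101 96 / 126 121 91 61 156 / 171 141 111 81 51 / 86 56 151 146 116 / 106 76 71 166 136

Row 2 needs 555; the known cells sum to 464, so (2,3) = 91.
The remaining cell in row 4 is (4,4) = 555 − 409 = 146.
Column 1: 66 + 126 + 171 + 86 + ? = 555, so (5,1) = 106.
Column 3: 131 + 91 + 151 + 71 + ? = 555, so (3,3) = 111.
Column 5 must total 555; the given cells sum to 504, so (3,5) = 51.
Using row 3: 171 + 141 + 111 + 51 + ? → (3,4) = 555 − 474 = 81.
The remaining cell in row 5 is (5,2) = 555 − 479 = 76.
Column 2: 121 + 141 + 56 + 76 + ? = 555, so (1,2) = 161.
The remaining cell in column 4 is (1,4) = 555 − 454 = 101.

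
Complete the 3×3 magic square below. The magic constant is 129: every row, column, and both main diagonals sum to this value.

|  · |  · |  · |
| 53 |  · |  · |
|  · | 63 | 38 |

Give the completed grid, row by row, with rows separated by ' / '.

From row 3, 129 − (63 + 38) gives (3,1) = 28.
Using column 1: 53 + 28 + ? → (1,1) = 129 − 81 = 48.
Main diagonal must total 129; the given cells sum to 86, so (2,2) = 43.
Using anti-diagonal: 43 + 28 + ? → (1,3) = 129 − 71 = 58.
From row 1, 129 − (48 + 58) gives (1,2) = 23.
Using row 2: 53 + 43 + ? → (2,3) = 129 − 96 = 33.

48 23 58 / 53 43 33 / 28 63 38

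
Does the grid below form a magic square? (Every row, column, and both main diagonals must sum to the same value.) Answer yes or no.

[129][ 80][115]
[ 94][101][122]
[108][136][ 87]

Row 1: 129 + 80 + 115 = 324.
Row 2: 94 + 101 + 122 = 317.
Row 3: 108 + 136 + 87 = 331.
Column 1: 129 + 94 + 108 = 331.
Column 2: 80 + 101 + 136 = 317.
Column 3: 115 + 122 + 87 = 324.
Main diagonal: 129 + 101 + 87 = 317.
Anti-diagonal: 115 + 101 + 108 = 324.

No — row 3 sums to 331 but main diagonal sums to 317.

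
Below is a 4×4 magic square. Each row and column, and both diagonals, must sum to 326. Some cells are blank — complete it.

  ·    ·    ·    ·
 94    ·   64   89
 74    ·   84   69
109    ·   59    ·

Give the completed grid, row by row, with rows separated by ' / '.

Using row 2: 94 + 64 + 89 + ? → (2,2) = 326 − 247 = 79.
Using row 3: 74 + 84 + 69 + ? → (3,2) = 326 − 227 = 99.
The remaining cell in column 1 is (1,1) = 326 − 277 = 49.
Column 3: 64 + 84 + 59 + ? = 326, so (1,3) = 119.
Main diagonal must total 326; the given cells sum to 212, so (4,4) = 114.
Anti-diagonal must total 326; the given cells sum to 272, so (1,4) = 54.
Using row 1: 49 + 119 + 54 + ? → (1,2) = 326 − 222 = 104.
The remaining cell in row 4 is (4,2) = 326 − 282 = 44.

49 104 119 54 / 94 79 64 89 / 74 99 84 69 / 109 44 59 114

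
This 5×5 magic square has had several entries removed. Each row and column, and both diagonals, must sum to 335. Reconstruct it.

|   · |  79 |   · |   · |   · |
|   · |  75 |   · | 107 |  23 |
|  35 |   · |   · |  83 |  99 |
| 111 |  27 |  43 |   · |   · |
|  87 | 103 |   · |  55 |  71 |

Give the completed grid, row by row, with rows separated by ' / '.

63 79 115 31 47 / 39 75 91 107 23 / 35 51 67 83 99 / 111 27 43 59 95 / 87 103 19 55 71

The remaining cell in row 5 is (5,3) = 335 − 316 = 19.
Column 2 needs 335; the known cells sum to 284, so (3,2) = 51.
Using row 3: 35 + 51 + 83 + 99 + ? → (3,3) = 335 − 268 = 67.
Anti-diagonal: 107 + 67 + 27 + 87 + ? = 335, so (1,5) = 47.
Using column 5: 47 + 23 + 99 + 71 + ? → (4,5) = 335 − 240 = 95.
Row 4 must total 335; the given cells sum to 276, so (4,4) = 59.
Column 4: 107 + 83 + 59 + 55 + ? = 335, so (1,4) = 31.
Using main diagonal: 75 + 67 + 59 + 71 + ? → (1,1) = 335 − 272 = 63.
Using row 1: 63 + 79 + 31 + 47 + ? → (1,3) = 335 − 220 = 115.
Column 1: 63 + 35 + 111 + 87 + ? = 335, so (2,1) = 39.
Using column 3: 115 + 67 + 43 + 19 + ? → (2,3) = 335 − 244 = 91.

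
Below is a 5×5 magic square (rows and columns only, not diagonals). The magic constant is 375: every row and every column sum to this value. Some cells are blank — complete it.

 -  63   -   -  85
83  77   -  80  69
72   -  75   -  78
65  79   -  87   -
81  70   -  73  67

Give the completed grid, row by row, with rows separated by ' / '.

From row 2, 375 − (83 + 77 + 80 + 69) gives (2,3) = 66.
Row 5: 81 + 70 + 73 + 67 + ? = 375, so (5,3) = 84.
From column 1, 375 − (83 + 72 + 65 + 81) gives (1,1) = 74.
Using column 2: 63 + 77 + 79 + 70 + ? → (3,2) = 375 − 289 = 86.
Using column 5: 85 + 69 + 78 + 67 + ? → (4,5) = 375 − 299 = 76.
Row 3: 72 + 86 + 75 + 78 + ? = 375, so (3,4) = 64.
The remaining cell in row 4 is (4,3) = 375 − 307 = 68.
The remaining cell in column 3 is (1,3) = 375 − 293 = 82.
From column 4, 375 − (80 + 64 + 87 + 73) gives (1,4) = 71.

74 63 82 71 85 / 83 77 66 80 69 / 72 86 75 64 78 / 65 79 68 87 76 / 81 70 84 73 67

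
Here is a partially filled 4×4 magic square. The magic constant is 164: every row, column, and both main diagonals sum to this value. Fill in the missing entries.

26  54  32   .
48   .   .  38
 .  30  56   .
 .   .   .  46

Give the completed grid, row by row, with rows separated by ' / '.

Using row 1: 26 + 54 + 32 + ? → (1,4) = 164 − 112 = 52.
Column 4: 52 + 38 + 46 + ? = 164, so (3,4) = 28.
Main diagonal must total 164; the given cells sum to 128, so (2,2) = 36.
Row 2 must total 164; the given cells sum to 122, so (2,3) = 42.
From row 3, 164 − (30 + 56 + 28) gives (3,1) = 50.
From column 1, 164 − (26 + 48 + 50) gives (4,1) = 40.
Column 2 must total 164; the given cells sum to 120, so (4,2) = 44.
Column 3 must total 164; the given cells sum to 130, so (4,3) = 34.

26 54 32 52 / 48 36 42 38 / 50 30 56 28 / 40 44 34 46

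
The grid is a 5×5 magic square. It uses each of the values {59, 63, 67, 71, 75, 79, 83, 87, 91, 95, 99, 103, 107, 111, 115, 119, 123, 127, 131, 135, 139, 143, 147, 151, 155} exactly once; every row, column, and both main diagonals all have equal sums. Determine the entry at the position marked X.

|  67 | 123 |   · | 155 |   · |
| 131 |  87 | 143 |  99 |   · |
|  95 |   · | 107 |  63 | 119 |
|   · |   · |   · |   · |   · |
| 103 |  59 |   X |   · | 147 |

135

The 25 entries sum to 2675, so each line sums to 2675/5 = 535.
From row 2, 535 − (131 + 87 + 143 + 99) gives (2,5) = 75.
Row 3 needs 535; the known cells sum to 384, so (3,2) = 151.
The remaining cell in column 1 is (4,1) = 535 − 396 = 139.
The remaining cell in column 2 is (4,2) = 535 − 420 = 115.
From main diagonal, 535 − (67 + 87 + 107 + 147) gives (4,4) = 127.
Anti-diagonal: 99 + 107 + 115 + 103 + ? = 535, so (1,5) = 111.
Row 1: 67 + 123 + 155 + 111 + ? = 535, so (1,3) = 79.
The remaining cell in column 4 is (5,4) = 535 − 444 = 91.
The remaining cell in column 5 is (4,5) = 535 − 452 = 83.
Row 4 must total 535; the given cells sum to 464, so (4,3) = 71.
Row 5 needs 535; the known cells sum to 400, so (5,3) = 135.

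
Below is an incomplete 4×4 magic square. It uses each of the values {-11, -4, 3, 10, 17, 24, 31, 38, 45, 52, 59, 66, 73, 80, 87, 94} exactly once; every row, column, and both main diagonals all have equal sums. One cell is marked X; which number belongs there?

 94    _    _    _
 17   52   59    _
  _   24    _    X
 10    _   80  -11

66

The 16 entries sum to 664, so each line sums to 664/4 = 166.
The remaining cell in row 2 is (2,4) = 166 − 128 = 38.
Row 4: 10 + 80 + (-11) + ? = 166, so (4,2) = 87.
The remaining cell in column 1 is (3,1) = 166 − 121 = 45.
Column 2 needs 166; the known cells sum to 163, so (1,2) = 3.
Main diagonal: 94 + 52 + (-11) + ? = 166, so (3,3) = 31.
Anti-diagonal must total 166; the given cells sum to 93, so (1,4) = 73.
The remaining cell in row 1 is (1,3) = 166 − 170 = -4.
Using row 3: 45 + 24 + 31 + ? → (3,4) = 166 − 100 = 66.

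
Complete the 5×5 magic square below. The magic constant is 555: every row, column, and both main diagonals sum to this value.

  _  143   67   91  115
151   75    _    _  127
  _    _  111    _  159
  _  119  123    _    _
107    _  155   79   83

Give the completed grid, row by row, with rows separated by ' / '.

Using row 1: 143 + 67 + 91 + 115 + ? → (1,1) = 555 − 416 = 139.
From row 5, 555 − (107 + 155 + 79 + 83) gives (5,2) = 131.
Column 2: 143 + 75 + 119 + 131 + ? = 555, so (3,2) = 87.
Column 3: 67 + 111 + 123 + 155 + ? = 555, so (2,3) = 99.
Column 5 needs 555; the known cells sum to 484, so (4,5) = 71.
Main diagonal must total 555; the given cells sum to 408, so (4,4) = 147.
The remaining cell in anti-diagonal is (2,4) = 555 − 452 = 103.
Row 4: 119 + 123 + 147 + 71 + ? = 555, so (4,1) = 95.
Using column 1: 139 + 151 + 95 + 107 + ? → (3,1) = 555 − 492 = 63.
Column 4 needs 555; the known cells sum to 420, so (3,4) = 135.

139 143 67 91 115 / 151 75 99 103 127 / 63 87 111 135 159 / 95 119 123 147 71 / 107 131 155 79 83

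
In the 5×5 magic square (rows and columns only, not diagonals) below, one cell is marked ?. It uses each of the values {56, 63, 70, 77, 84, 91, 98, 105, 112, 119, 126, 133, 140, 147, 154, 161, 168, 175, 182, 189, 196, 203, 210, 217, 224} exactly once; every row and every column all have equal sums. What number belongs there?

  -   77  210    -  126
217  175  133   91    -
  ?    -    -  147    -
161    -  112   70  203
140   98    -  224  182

The 25 entries sum to 3500, so each line sums to 3500/5 = 700.
Row 2 needs 700; the known cells sum to 616, so (2,5) = 84.
Row 4 needs 700; the known cells sum to 546, so (4,2) = 154.
Row 5: 140 + 98 + 224 + 182 + ? = 700, so (5,3) = 56.
Column 2 needs 700; the known cells sum to 504, so (3,2) = 196.
Column 3 must total 700; the given cells sum to 511, so (3,3) = 189.
Column 4 must total 700; the given cells sum to 532, so (1,4) = 168.
From column 5, 700 − (126 + 84 + 203 + 182) gives (3,5) = 105.
The remaining cell in row 1 is (1,1) = 700 − 581 = 119.
The remaining cell in row 3 is (3,1) = 700 − 637 = 63.

63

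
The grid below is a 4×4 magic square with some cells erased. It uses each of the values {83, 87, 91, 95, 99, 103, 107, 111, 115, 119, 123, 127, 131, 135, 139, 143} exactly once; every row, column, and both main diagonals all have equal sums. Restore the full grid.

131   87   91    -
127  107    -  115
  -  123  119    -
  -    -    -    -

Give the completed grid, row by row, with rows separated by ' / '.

131 87 91 143 / 127 107 103 115 / 111 123 119 99 / 83 135 139 95

The 16 entries sum to 1808, so each line sums to 1808/4 = 452.
Using row 1: 131 + 87 + 91 + ? → (1,4) = 452 − 309 = 143.
The remaining cell in row 2 is (2,3) = 452 − 349 = 103.
Column 2: 87 + 107 + 123 + ? = 452, so (4,2) = 135.
Column 3 needs 452; the known cells sum to 313, so (4,3) = 139.
Using main diagonal: 131 + 107 + 119 + ? → (4,4) = 452 − 357 = 95.
The remaining cell in anti-diagonal is (4,1) = 452 − 369 = 83.
Column 1 needs 452; the known cells sum to 341, so (3,1) = 111.
From column 4, 452 − (143 + 115 + 95) gives (3,4) = 99.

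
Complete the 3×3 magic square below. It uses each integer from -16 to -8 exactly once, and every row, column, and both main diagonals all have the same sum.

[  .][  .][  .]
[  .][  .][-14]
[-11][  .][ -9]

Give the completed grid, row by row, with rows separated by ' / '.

The entries are -16 through -8, which sum to -108, so each line sums to -108/3 = -36.
From row 3, -36 − (-11 + (-9)) gives (3,2) = -16.
From column 3, -36 − (-14 + (-9)) gives (1,3) = -13.
From anti-diagonal, -36 − (-13 + (-11)) gives (2,2) = -12.
Row 2 must total -36; the given cells sum to -26, so (2,1) = -10.
Column 1 needs -36; the known cells sum to -21, so (1,1) = -15.
From column 2, -36 − (-12 + (-16)) gives (1,2) = -8.

-15 -8 -13 / -10 -12 -14 / -11 -16 -9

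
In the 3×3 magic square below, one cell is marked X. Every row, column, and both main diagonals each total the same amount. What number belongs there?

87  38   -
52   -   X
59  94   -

Column 1 is complete and sums to 198; that is the magic constant.
From row 1, 198 − (87 + 38) gives (1,3) = 73.
Using row 3: 59 + 94 + ? → (3,3) = 198 − 153 = 45.
Using column 2: 38 + 94 + ? → (2,2) = 198 − 132 = 66.
From column 3, 198 − (73 + 45) gives (2,3) = 80.

80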